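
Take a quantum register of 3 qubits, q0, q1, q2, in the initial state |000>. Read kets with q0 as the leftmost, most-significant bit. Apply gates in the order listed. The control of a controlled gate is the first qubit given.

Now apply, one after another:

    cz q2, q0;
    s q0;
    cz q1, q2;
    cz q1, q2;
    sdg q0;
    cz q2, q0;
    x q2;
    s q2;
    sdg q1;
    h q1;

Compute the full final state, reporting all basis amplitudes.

After the circuit, the state carries amplitude sqrt(2)*I/2 on |001>, sqrt(2)*I/2 on |011>, and 0 on every other basis state. Key observation: the block from step 1 through step 6 cancels to the identity and can be dropped.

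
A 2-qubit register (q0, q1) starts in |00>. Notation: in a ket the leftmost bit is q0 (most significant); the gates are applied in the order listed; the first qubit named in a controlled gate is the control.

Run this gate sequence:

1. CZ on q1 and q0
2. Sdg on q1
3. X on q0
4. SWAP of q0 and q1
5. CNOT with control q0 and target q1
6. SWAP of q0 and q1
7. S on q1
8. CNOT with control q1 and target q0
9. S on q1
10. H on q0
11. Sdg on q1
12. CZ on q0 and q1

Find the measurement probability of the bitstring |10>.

Outcome |10> occurs with probability 1/2.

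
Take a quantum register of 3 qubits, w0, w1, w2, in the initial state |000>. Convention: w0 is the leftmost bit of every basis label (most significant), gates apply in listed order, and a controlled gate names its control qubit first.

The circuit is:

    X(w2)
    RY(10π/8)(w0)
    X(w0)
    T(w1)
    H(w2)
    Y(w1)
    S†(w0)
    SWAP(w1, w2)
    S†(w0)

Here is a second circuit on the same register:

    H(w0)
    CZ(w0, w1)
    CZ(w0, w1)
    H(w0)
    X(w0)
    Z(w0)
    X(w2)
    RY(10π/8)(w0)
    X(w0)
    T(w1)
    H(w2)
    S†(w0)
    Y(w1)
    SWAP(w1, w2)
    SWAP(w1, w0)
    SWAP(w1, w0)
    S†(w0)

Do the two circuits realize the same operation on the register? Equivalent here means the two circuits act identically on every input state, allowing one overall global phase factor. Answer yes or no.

No — the two circuits implement different unitaries, even allowing a global phase.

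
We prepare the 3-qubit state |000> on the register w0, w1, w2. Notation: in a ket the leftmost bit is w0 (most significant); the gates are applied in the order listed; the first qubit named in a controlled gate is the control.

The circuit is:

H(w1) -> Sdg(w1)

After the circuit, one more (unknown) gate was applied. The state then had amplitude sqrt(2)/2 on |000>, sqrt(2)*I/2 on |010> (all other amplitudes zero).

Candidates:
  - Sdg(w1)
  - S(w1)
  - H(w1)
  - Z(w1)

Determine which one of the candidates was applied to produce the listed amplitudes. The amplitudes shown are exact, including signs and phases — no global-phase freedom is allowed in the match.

It was Z(w1) that produced the state shown.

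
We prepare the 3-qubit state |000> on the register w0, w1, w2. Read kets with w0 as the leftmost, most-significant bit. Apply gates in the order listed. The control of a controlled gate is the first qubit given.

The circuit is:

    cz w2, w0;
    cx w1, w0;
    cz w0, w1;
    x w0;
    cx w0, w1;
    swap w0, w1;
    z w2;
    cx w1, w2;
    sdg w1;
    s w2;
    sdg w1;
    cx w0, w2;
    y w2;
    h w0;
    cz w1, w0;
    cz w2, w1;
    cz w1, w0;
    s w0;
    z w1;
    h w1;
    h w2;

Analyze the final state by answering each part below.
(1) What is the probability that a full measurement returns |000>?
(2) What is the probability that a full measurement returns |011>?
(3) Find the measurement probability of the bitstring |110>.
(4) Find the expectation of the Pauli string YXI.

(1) A full measurement returns |000> with probability 1/8.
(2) A full measurement returns |011> with probability 1/8.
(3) The probability of measuring |110> is 1/8.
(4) In the final state, YXI has expectation 1.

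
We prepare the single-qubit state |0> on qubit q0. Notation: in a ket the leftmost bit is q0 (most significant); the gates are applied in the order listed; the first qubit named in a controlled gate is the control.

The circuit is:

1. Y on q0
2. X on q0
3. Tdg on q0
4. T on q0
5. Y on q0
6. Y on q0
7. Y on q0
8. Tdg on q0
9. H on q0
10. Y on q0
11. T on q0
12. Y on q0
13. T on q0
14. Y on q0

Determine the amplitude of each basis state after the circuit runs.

The final amplitudes are -sqrt(2)*I/2 on |0>, -sqrt(2)*I/2 on |1>.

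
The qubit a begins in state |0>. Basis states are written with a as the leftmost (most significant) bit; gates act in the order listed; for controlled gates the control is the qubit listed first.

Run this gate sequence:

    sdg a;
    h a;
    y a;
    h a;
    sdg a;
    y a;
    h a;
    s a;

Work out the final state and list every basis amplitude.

After the circuit, the state carries amplitude sqrt(2)*I/2 on |0>, -sqrt(2)/2 on |1>.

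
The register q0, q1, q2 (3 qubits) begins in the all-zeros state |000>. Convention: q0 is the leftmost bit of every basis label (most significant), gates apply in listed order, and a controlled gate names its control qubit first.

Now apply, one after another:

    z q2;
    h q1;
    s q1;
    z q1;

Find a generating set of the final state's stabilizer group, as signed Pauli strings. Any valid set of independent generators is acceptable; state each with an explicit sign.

The final state is stabilized by the group generated by -IYI, +ZII, +IIZ; other independent generating sets are equally valid.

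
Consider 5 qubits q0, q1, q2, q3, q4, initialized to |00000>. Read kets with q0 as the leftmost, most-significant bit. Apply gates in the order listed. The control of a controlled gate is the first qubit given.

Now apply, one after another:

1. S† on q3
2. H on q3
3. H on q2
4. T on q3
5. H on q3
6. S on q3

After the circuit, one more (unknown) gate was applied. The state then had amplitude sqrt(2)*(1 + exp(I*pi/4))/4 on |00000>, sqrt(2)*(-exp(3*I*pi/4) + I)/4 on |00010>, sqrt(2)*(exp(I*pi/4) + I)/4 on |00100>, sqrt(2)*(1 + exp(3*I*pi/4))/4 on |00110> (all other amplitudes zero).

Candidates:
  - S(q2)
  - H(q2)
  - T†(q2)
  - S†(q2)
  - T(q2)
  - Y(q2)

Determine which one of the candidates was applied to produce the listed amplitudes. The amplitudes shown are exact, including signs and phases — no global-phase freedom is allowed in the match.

It was T(q2) that produced the state shown.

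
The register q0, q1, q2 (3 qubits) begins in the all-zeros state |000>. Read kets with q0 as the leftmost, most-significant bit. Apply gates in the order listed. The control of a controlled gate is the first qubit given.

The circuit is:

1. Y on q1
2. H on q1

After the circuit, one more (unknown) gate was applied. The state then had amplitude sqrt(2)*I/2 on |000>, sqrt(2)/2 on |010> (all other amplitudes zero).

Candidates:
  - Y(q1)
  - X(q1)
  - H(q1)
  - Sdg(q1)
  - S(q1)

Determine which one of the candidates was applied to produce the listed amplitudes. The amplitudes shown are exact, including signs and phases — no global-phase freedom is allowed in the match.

The applied gate was S(q1).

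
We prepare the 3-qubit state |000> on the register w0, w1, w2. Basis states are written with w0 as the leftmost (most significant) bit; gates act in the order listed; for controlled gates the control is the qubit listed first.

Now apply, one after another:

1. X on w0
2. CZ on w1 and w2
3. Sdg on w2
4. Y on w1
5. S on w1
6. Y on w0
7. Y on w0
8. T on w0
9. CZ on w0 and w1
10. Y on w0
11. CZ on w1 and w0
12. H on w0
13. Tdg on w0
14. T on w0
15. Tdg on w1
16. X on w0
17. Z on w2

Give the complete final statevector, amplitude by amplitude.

The final amplitudes are -sqrt(2)*I/2 on |010>, -sqrt(2)*I/2 on |110>, and 0 on every other basis state.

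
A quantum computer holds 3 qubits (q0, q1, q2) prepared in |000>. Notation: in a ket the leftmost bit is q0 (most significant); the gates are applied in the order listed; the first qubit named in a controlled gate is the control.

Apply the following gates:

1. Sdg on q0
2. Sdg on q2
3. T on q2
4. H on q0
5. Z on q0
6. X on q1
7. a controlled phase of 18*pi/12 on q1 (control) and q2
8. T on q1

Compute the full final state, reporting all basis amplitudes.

The final amplitudes are sqrt(2)*exp(I*pi/4)/2 on |010>, -sqrt(2)*exp(I*pi/4)/2 on |110>, and 0 on every other basis state.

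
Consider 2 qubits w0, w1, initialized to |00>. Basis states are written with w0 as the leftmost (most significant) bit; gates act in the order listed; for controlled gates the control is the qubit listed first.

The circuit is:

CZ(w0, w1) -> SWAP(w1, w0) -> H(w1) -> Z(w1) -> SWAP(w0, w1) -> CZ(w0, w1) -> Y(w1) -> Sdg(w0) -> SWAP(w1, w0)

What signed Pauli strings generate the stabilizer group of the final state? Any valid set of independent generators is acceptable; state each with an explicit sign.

One valid set of independent stabilizer generators is +IY, -ZI (any independent generating set of the same group is equally correct).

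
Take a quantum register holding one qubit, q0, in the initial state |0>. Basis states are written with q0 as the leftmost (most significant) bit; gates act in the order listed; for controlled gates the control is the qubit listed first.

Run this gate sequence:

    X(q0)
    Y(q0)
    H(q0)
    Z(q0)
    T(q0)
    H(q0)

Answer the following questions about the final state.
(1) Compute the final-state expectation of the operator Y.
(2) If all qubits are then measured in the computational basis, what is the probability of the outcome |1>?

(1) The expectation value of Y is sqrt(2)/2.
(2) A full measurement returns |1> with probability sqrt(2)/4 + 1/2.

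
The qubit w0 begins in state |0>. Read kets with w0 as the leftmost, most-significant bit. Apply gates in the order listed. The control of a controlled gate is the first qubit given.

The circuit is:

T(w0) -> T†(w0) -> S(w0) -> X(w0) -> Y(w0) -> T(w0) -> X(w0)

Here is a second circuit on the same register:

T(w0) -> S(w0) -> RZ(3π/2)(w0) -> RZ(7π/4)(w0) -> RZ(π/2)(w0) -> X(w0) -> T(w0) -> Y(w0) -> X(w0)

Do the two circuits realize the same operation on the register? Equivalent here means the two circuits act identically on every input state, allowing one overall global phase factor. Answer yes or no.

No, they are not equivalent — no single phase factor reconciles the two unitaries.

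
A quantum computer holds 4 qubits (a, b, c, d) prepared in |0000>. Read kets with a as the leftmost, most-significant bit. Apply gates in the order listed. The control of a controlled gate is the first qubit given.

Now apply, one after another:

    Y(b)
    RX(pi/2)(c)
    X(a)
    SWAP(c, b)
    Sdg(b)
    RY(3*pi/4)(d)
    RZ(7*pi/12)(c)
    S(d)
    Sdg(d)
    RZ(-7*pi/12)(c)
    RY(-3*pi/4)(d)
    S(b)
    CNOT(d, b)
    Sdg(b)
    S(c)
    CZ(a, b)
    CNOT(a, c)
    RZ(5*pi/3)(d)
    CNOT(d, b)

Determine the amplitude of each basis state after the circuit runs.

The final amplitudes are sqrt(2)*exp(I*pi/6)/2 on |1000>, sqrt(2)*exp(I*pi/6)/2 on |1100>, and 0 on every other basis state. Key observation: gates 5-12 undo each other exactly, leaving only the rest of the circuit to track.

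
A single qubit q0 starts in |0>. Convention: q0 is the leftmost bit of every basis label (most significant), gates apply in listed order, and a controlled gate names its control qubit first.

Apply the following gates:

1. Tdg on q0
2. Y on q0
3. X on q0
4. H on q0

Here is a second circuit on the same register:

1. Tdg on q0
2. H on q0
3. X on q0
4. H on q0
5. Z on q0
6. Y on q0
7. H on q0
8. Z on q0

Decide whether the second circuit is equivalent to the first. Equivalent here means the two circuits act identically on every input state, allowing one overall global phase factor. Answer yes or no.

Yes — the two circuits implement the same unitary up to a global phase.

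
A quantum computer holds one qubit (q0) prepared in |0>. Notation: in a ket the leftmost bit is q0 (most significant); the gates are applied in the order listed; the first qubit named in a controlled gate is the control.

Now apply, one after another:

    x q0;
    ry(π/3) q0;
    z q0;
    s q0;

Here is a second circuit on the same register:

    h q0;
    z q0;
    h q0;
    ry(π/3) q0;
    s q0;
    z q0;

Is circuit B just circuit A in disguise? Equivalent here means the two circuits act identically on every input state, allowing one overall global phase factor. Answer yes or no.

Yes — the two circuits implement the same unitary up to a global phase.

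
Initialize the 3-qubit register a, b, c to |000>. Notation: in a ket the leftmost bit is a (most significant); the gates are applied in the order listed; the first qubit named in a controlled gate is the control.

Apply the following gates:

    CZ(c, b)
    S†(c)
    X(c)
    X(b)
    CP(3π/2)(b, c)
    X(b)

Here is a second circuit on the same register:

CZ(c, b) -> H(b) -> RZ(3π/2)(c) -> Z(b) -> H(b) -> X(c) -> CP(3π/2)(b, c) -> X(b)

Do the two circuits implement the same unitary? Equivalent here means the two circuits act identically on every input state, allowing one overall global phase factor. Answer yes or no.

Yes: on every input state the two circuits agree up to one overall phase factor.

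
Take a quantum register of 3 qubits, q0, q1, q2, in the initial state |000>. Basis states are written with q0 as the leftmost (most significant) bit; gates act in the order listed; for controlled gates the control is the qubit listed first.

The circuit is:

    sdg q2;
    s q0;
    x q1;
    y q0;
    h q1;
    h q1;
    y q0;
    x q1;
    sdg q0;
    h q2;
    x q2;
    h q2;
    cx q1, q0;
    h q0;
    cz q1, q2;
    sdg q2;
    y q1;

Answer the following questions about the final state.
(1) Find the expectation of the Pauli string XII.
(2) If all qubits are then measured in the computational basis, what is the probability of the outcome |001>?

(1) In the final state, XII has expectation 1. Key observation: steps 2-9 multiply out to the identity, so the circuit reduces to the remaining gates.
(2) A full measurement returns |001> with probability 0.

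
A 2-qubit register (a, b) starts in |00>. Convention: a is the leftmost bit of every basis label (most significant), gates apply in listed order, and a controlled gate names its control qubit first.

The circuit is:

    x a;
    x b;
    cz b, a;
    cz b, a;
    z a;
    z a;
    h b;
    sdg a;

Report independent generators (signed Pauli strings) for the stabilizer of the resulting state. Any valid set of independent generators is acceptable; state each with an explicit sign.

One valid set of independent stabilizer generators is -IX, -ZI (any independent generating set of the same group is equally correct).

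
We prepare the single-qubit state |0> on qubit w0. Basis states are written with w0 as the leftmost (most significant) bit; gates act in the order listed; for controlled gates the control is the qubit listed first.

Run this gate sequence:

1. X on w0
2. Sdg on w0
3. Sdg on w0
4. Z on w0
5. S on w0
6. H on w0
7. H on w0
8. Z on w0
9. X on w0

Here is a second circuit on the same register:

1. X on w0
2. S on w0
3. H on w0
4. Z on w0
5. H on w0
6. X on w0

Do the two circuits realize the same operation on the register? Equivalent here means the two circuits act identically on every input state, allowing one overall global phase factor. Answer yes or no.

No, they are not equivalent — no single phase factor reconciles the two unitaries.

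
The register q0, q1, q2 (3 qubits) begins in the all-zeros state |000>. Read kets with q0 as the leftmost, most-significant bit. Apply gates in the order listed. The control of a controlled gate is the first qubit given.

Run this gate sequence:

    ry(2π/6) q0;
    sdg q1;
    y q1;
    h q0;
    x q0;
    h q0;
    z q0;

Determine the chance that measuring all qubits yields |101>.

Outcome |101> occurs with probability 0. Key observation: the block from step 4 through step 7 cancels to the identity and can be dropped.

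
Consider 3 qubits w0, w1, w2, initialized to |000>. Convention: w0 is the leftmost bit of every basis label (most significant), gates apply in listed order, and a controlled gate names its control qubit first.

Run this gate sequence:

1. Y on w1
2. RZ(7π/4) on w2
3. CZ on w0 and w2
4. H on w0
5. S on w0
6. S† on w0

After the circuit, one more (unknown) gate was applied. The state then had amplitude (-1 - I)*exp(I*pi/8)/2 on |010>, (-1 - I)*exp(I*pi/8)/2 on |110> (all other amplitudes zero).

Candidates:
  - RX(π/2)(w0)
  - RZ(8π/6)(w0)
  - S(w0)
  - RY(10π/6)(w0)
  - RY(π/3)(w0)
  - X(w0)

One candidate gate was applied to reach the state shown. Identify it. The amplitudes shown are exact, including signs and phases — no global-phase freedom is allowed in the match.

The unique candidate consistent with the amplitudes is RX(π/2)(w0). Key observation: the block from step 5 through step 6 cancels to the identity and can be dropped.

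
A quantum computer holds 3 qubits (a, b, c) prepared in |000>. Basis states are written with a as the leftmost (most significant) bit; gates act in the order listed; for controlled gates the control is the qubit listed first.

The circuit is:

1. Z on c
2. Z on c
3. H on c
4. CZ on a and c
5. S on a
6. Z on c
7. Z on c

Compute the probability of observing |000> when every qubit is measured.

The probability of measuring |000> is 1/2.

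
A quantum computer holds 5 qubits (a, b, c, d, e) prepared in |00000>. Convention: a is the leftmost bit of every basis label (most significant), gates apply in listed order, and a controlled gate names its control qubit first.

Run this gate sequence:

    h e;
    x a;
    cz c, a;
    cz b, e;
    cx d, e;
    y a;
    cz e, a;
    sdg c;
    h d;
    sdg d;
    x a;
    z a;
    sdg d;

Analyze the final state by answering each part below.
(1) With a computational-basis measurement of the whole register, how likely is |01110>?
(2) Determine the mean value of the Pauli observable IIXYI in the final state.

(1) A full measurement returns |01110> with probability 0.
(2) In the final state, IIXYI has expectation 0.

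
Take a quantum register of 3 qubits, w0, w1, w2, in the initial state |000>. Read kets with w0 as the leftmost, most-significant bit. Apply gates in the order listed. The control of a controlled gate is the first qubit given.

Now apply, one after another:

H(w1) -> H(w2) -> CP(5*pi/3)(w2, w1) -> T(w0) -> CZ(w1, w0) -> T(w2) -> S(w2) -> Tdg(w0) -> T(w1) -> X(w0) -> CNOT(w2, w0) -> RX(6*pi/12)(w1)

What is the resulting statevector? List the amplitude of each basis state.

The resulting statevector has amplitude 0 on |000>, sqrt(2)*(1 + exp(7*I*pi/12))*exp(I*pi/6)/4 on |001>, 0 on |010>, sqrt(2)*(1 + exp(5*I*pi/12))*exp(I*pi/4)/4 on |011>, sqrt(2)*(1 - exp(3*I*pi/4))/4 on |100>, 0 on |101>, sqrt(2)*(-I + exp(I*pi/4))/4 on |110>, 0 on |111>.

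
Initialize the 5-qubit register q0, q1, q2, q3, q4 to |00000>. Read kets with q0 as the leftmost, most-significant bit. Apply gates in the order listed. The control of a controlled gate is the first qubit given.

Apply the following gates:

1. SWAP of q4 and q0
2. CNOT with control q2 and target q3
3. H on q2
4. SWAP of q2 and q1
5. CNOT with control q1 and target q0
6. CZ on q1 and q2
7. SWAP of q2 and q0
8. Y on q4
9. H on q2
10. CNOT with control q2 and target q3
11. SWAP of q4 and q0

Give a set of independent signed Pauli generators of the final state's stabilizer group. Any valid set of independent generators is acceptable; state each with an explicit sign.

The final state is stabilized by the group generated by +IXIZI, +IZXXI, -ZIIII, +IIZZI, +IIIIZ; other independent generating sets are equally valid.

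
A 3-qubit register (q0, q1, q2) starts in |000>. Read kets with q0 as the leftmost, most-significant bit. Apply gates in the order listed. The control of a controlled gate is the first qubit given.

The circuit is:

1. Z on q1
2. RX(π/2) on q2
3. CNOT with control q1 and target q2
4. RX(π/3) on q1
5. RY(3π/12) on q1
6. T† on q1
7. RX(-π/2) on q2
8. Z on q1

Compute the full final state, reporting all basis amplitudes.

The resulting statevector has amplitude sqrt(3*sqrt(2) + 6)/4 + I*sqrt(2 - sqrt(2))/4 on |000>, sqrt(6 - 3*sqrt(2))*exp(3*I*pi/4)/4 + sqrt(sqrt(2) + 2)*exp(I*pi/4)/4 on |010>, and 0 on every other basis state.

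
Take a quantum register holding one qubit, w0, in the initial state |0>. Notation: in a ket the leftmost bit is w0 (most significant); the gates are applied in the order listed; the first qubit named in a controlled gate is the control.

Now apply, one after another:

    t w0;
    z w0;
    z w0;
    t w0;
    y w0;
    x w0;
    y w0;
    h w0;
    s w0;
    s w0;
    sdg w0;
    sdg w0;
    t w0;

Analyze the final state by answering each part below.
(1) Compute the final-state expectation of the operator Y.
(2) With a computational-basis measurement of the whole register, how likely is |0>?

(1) In the final state, Y has expectation -sqrt(2)/2.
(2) Outcome |0> occurs with probability 1/2.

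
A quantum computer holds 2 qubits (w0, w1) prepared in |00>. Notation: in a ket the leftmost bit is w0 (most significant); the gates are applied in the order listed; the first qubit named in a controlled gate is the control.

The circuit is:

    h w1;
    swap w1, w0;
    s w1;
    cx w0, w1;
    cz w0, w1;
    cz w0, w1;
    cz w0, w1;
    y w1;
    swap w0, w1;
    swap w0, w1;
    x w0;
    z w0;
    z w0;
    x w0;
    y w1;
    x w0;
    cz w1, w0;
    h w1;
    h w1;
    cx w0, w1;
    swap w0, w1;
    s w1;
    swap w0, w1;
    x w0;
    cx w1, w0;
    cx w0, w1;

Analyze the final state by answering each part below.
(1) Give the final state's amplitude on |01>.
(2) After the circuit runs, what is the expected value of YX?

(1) |01> carries amplitude -sqrt(2)/2 in the final state.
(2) In the final state, YX has expectation -1.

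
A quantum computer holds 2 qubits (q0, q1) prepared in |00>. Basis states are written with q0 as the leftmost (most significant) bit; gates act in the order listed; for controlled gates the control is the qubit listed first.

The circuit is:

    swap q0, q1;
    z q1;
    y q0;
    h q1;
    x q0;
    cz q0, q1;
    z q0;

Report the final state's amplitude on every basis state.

The final amplitudes are sqrt(2)*I/2 on |00>, sqrt(2)*I/2 on |01>, 0 on |10>, 0 on |11>.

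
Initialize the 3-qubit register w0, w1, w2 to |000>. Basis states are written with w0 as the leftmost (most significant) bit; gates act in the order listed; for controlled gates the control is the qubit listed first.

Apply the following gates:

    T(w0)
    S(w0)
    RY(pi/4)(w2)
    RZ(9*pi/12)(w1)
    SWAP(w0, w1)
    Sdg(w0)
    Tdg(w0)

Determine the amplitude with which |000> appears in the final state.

|000> carries amplitude -sqrt(sqrt(2) + 2)*exp(5*I*pi/8)/2 in the final state.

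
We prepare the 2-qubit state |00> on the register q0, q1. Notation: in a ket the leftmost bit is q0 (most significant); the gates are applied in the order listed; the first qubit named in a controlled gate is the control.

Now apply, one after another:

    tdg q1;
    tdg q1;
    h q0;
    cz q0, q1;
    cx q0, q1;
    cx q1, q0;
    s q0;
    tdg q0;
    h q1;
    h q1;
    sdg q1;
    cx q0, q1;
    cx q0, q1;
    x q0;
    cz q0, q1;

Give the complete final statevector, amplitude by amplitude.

The final amplitudes are 0 on |00>, 0 on |01>, sqrt(2)/2 on |10>, sqrt(2)*I/2 on |11>.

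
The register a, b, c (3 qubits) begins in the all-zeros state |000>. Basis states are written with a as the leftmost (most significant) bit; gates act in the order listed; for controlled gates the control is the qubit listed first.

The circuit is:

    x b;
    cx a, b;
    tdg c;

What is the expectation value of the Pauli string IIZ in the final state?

In the final state, IIZ has expectation 1.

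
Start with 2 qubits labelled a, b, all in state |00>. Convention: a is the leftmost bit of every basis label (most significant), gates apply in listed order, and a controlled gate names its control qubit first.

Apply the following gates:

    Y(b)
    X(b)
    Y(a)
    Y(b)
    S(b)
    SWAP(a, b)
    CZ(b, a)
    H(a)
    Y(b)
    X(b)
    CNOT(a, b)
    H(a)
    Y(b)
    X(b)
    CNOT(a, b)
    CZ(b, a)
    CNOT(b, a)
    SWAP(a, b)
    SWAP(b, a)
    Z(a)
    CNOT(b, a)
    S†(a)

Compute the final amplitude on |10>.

The final state's coefficient on |10> equals I/2.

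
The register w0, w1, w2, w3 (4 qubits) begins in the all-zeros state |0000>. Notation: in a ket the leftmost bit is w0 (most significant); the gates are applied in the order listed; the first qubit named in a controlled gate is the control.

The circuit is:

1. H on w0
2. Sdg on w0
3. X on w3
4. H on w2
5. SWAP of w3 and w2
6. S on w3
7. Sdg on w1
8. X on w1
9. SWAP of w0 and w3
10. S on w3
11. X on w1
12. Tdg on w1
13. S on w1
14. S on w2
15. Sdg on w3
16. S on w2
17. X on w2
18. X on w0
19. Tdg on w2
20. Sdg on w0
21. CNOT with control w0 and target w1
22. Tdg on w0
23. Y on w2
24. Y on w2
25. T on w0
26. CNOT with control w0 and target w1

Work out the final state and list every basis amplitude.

The resulting statevector has amplitude -I/2 on |0000>, -1/2 on |0001>, I/2 on |1000>, 1/2 on |1001>, and 0 on every other basis state. Key observation: steps 21-26 multiply out to the identity, so the circuit reduces to the remaining gates.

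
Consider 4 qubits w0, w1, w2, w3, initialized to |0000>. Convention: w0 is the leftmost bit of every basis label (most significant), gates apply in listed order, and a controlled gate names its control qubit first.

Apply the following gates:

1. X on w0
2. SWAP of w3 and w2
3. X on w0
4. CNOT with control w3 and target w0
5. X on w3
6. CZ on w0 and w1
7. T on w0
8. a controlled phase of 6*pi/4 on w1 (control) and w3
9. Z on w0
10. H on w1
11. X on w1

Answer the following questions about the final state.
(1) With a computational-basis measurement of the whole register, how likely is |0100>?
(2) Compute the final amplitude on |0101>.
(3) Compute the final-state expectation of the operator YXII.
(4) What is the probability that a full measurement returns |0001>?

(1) A full measurement returns |0100> with probability 0.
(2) The amplitude on |0101> is sqrt(2)/2.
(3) In the final state, YXII has expectation 0.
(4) Outcome |0001> occurs with probability 1/2.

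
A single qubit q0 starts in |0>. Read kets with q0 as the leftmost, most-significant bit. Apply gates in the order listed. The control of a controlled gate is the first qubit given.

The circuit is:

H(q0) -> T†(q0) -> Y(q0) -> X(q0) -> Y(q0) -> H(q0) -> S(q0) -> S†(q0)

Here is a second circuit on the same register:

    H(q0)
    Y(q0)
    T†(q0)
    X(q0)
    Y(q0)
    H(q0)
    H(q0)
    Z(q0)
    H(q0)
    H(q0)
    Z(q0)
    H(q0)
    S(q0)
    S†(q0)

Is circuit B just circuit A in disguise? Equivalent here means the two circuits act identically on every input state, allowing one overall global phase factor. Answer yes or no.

No, they are not equivalent — no single phase factor reconciles the two unitaries.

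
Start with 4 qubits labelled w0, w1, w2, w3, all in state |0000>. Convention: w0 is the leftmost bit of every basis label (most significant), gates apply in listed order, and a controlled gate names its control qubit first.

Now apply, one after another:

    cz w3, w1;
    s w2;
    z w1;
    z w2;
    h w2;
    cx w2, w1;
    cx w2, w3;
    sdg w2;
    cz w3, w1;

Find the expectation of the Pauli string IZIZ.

In the final state, IZIZ has expectation 1.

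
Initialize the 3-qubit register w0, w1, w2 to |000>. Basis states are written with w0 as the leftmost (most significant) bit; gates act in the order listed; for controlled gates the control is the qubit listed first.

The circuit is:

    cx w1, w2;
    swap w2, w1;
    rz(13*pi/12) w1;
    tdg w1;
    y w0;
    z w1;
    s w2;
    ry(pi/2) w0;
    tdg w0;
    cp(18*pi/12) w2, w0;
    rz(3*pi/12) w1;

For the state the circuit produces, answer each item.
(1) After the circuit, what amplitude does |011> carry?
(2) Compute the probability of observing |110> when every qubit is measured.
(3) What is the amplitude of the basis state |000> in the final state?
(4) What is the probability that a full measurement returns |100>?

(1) The final state's coefficient on |011> equals 0.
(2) Outcome |110> occurs with probability 0.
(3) |000> carries amplitude sqrt(2)*exp(5*I*pi/6)/2 in the final state.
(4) Outcome |100> occurs with probability 1/2.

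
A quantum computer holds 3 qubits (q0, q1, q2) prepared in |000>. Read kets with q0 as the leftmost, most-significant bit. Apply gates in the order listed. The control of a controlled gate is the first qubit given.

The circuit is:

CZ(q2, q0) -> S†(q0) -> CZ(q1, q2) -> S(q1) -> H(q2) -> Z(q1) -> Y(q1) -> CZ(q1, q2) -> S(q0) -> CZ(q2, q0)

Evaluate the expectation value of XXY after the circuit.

The observable XXY averages to 0.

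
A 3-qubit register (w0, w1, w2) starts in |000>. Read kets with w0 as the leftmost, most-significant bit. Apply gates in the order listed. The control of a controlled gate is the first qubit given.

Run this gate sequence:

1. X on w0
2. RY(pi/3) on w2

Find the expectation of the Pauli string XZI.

The observable XZI averages to 0.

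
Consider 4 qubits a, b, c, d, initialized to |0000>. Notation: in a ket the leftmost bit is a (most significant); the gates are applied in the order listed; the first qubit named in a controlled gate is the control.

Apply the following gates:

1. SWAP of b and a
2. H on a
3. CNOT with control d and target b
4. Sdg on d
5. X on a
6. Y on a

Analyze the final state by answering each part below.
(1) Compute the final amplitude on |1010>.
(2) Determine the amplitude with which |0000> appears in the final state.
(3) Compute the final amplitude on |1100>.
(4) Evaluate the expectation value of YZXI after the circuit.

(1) The final state's coefficient on |1010> equals 0.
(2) The amplitude on |0000> is -sqrt(2)*I/2.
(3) The amplitude on |1100> is 0.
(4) In the final state, YZXI has expectation 0.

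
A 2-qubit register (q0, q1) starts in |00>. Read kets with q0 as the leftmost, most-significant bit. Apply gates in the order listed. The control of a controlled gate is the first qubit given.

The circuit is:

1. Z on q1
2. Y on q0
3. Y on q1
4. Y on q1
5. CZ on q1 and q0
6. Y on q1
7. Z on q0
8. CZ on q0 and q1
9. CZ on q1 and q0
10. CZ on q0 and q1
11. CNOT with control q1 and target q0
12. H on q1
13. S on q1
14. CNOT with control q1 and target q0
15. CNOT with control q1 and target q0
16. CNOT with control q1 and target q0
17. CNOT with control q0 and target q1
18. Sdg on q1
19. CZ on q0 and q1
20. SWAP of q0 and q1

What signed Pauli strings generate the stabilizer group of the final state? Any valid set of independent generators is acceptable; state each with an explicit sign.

The final state is stabilized by the group generated by -IY, +ZI; other independent generating sets are equally valid.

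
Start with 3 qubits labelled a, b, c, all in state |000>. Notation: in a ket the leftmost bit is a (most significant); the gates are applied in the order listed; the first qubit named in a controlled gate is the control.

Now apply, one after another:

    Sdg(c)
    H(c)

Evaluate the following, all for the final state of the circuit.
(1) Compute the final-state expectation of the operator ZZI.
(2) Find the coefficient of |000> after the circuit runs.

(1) In the final state, ZZI has expectation 1.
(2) |000> carries amplitude sqrt(2)/2 in the final state.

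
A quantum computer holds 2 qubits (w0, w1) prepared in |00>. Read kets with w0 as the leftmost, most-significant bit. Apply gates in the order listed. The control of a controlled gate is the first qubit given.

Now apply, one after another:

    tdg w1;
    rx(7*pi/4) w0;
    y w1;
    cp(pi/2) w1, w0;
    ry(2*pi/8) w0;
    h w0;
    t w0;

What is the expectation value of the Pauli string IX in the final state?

The expectation value of IX is 0.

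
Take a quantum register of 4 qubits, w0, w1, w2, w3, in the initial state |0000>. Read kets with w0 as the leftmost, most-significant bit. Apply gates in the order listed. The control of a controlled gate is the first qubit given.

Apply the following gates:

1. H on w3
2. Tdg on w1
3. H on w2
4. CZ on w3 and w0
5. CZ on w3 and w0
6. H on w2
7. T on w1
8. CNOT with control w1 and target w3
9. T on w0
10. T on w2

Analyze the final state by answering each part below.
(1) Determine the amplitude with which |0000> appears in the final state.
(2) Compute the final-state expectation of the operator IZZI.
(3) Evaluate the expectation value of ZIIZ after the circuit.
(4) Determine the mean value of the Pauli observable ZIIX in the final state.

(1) |0000> carries amplitude sqrt(2)/2 in the final state. Key observation: steps 2-7 multiply out to the identity, so the circuit reduces to the remaining gates.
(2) The observable IZZI averages to 1.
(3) The expectation value of ZIIZ is 0.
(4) The expectation value of ZIIX is 1.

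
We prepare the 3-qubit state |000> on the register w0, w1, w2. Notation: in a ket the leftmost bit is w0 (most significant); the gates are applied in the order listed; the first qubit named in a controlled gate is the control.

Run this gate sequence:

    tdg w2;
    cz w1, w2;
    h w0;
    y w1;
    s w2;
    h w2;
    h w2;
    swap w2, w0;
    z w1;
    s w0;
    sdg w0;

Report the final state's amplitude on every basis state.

The resulting statevector has amplitude -sqrt(2)*I/2 on |010>, -sqrt(2)*I/2 on |011>, and 0 on every other basis state. Key observation: the block from step 10 through step 11 cancels to the identity and can be dropped.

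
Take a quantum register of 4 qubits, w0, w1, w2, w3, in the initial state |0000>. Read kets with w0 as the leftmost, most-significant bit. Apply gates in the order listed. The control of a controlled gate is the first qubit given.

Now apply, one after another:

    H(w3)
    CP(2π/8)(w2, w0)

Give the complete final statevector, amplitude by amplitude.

The resulting statevector has amplitude sqrt(2)/2 on |0000>, sqrt(2)/2 on |0001>, and 0 on every other basis state.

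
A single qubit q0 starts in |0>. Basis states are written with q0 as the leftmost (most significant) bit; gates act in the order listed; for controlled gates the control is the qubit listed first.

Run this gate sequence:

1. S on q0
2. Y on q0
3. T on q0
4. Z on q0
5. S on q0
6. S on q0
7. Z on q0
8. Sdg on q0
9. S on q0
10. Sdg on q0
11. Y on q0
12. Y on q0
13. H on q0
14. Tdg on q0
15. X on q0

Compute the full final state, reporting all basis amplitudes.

The final amplitudes are sqrt(2)/2 on |0>, -sqrt(2)*exp(I*pi/4)/2 on |1>.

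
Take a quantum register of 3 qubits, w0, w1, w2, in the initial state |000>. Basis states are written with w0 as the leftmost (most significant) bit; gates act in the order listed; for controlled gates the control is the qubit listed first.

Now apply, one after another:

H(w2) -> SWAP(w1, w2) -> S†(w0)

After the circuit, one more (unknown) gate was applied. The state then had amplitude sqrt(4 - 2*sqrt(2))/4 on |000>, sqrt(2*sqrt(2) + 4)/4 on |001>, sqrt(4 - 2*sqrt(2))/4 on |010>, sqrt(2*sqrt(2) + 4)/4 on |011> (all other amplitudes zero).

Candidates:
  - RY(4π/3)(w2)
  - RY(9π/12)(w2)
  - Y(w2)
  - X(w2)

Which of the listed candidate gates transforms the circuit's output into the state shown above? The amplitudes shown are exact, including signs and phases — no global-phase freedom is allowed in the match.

The unique candidate consistent with the amplitudes is RY(9π/12)(w2).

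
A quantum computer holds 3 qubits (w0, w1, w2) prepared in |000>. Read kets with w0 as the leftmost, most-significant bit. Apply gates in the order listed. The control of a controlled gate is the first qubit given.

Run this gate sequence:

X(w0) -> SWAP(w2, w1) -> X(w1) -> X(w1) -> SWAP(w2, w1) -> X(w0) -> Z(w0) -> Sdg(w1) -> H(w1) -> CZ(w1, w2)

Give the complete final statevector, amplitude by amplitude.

The resulting statevector has amplitude sqrt(2)/2 on |000>, sqrt(2)/2 on |010>, and 0 on every other basis state. Key observation: steps 1-6 multiply out to the identity, so the circuit reduces to the remaining gates.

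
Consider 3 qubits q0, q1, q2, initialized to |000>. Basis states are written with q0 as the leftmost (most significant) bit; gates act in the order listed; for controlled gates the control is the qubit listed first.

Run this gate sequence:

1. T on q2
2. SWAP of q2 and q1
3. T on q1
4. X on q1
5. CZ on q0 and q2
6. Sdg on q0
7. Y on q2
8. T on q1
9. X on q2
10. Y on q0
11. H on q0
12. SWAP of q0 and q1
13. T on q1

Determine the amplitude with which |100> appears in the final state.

The final state's coefficient on |100> equals -sqrt(2)*exp(I*pi/4)/2.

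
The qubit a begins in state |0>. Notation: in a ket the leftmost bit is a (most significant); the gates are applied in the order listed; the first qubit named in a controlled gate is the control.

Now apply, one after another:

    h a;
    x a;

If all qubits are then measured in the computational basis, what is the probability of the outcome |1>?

The probability of measuring |1> is 1/2.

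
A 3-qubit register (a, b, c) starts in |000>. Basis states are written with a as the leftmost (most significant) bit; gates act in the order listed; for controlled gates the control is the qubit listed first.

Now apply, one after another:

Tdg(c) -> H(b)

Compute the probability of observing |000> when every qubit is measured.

The probability of measuring |000> is 1/2.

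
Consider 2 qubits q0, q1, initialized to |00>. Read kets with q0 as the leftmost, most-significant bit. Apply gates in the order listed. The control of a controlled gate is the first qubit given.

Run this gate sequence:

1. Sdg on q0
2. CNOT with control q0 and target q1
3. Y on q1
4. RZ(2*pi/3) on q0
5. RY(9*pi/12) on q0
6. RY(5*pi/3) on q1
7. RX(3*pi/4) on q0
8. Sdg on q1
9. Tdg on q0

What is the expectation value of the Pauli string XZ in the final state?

The expectation value of XZ is -1/4 - sqrt(2)/8.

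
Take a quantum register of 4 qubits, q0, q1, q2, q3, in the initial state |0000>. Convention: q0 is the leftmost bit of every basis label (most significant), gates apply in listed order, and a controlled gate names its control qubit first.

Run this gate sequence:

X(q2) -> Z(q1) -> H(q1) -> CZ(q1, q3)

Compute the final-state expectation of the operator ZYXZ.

In the final state, ZYXZ has expectation 0.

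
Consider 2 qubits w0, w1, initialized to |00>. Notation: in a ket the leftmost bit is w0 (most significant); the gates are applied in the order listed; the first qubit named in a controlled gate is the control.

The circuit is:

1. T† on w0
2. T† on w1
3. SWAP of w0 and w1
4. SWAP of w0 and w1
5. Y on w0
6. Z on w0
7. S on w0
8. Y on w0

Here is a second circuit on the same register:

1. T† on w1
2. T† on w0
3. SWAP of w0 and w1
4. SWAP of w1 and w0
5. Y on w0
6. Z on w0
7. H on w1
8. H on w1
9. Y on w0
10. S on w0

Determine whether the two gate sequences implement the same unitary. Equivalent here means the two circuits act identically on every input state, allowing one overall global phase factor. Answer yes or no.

No — the two circuits implement different unitaries, even allowing a global phase.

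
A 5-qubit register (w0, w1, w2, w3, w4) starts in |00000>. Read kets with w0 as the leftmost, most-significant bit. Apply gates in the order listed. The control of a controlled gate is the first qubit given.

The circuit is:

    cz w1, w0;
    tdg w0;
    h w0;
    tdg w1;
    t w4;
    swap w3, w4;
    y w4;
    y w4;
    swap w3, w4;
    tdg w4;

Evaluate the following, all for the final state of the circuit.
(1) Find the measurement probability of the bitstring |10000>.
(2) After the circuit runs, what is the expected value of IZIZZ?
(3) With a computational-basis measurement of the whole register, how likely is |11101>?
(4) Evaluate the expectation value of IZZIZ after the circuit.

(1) The probability of measuring |10000> is 1/2.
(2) The observable IZIZZ averages to 1.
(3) Outcome |11101> occurs with probability 0.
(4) In the final state, IZZIZ has expectation 1.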